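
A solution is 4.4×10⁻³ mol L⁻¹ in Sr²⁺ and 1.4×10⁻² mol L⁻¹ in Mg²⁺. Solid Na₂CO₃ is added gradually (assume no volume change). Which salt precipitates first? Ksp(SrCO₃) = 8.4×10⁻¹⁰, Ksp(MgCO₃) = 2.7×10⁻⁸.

SrCO₃

Precipitation begins when Q = Ksp.
For SrCO₃: [CO₃²⁻] = (Ksp/[Sr²⁺]) = 1.9×10⁻⁷ mol L⁻¹
For MgCO₃: [CO₃²⁻] = (Ksp/[Mg²⁺]) = 1.9×10⁻⁶ mol L⁻¹
The smaller threshold [CO₃²⁻] is reached first, so SrCO₃ precipitates first.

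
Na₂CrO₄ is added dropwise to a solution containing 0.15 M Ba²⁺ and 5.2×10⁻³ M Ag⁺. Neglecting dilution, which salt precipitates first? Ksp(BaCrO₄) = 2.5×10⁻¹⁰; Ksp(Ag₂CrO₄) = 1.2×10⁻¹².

BaCrO₄

Each salt precipitates once Q = Ksp for that salt.
For BaCrO₄: [CrO₄²⁻] = (Ksp/[Ba²⁺]) = 1.7×10⁻⁹ M
For Ag₂CrO₄: [CrO₄²⁻] = (Ksp/[Ag⁺]^2) = 4.4×10⁻⁸ M
Since BaCrO₄ needs less CrO₄²⁻ to reach saturation, it precipitates first.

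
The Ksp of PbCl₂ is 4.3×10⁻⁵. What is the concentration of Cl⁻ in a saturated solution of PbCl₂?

PbCl₂(s) ⇌ Pb²⁺(aq) + 2 Cl⁻(aq)
For each mole of PbCl₂ that dissolves per liter, [Pb²⁺] = s and [Cl⁻] = 2s; let s denote this solubility.
Ksp = [Pb²⁺][Cl⁻]^2 = s · (2s)^2 = 4s^3 = 4.3×10⁻⁵
s = 2.2×10⁻² mol L⁻¹
[Cl⁻] = 2s = 4.4×10⁻² mol L⁻¹

4.4×10⁻² M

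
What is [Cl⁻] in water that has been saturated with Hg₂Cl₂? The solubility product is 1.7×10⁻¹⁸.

Hg₂Cl₂(s) ⇌ Hg₂²⁺(aq) + 2 Cl⁻(aq)
If s mol/L of Hg₂Cl₂ dissolves, [Hg₂²⁺] = s and [Cl⁻] = 2s.
Ksp = [Hg₂²⁺][Cl⁻]^2 = s · (2s)^2 = 4s^3 = 1.7×10⁻¹⁸
s = 7.5×10⁻⁷ mol/L
[Cl⁻] = 2s = 1.5×10⁻⁶ mol/L

1.5×10⁻⁶ M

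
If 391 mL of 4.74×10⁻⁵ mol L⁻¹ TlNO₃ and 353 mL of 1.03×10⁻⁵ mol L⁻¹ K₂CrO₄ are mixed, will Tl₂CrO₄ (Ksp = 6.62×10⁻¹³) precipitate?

No

After mixing, V = 391 mL + 353 mL = 744 mL.
[Tl⁺] = (4.74×10⁻⁵)(391)/744 = 2.49×10⁻⁵ mol L⁻¹
[CrO₄²⁻] = (1.03×10⁻⁵)(353)/744 = 4.89×10⁻⁶ mol L⁻¹
Q = [Tl⁺]^2[CrO₄²⁻] = 3.03×10⁻¹⁵
Q = 3.03×10⁻¹⁵ < Ksp = 6.62×10⁻¹³, so the solution is unsaturated and no precipitate forms.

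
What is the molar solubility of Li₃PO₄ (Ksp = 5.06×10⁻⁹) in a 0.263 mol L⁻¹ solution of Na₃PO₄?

8.93×10⁻⁴ M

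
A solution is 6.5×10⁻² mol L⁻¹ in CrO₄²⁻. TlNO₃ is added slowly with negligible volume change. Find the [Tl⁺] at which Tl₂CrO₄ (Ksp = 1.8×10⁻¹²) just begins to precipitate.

5.3×10⁻⁶ M

Each salt precipitates once Q = Ksp for that salt.
Tl₂CrO₄(s) ⇌ 2 Tl⁺(aq) + CrO₄²⁻(aq)
Ksp = [Tl⁺]^2[CrO₄²⁻] = [Tl⁺]^2(6.5×10⁻²)
[Tl⁺]^2 = 1.8×10⁻¹² / (6.5×10⁻²) = 2.8×10⁻¹¹
[Tl⁺] = 5.3×10⁻⁶ mol L⁻¹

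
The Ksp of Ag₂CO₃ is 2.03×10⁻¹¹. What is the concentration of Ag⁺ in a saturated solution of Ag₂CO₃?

Ag₂CO₃(s) ⇌ 2 Ag⁺(aq) + CO₃²⁻(aq)
Call the molar solubility s, so that [Ag⁺] = 2s and [CO₃²⁻] = s.
Ksp = [Ag⁺]^2[CO₃²⁻] = (2s)^2 · s = 4s^3 = 2.03×10⁻¹¹
s = 1.72×10⁻⁴ mol/L
[Ag⁺] = 2s = 3.44×10⁻⁴ mol/L

3.44×10⁻⁴ M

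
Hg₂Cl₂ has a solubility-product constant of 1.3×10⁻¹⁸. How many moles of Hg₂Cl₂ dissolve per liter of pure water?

6.9×10⁻⁷ M

Hg₂Cl₂(s) ⇌ Hg₂²⁺(aq) + 2 Cl⁻(aq)
With molar solubility s: [Hg₂²⁺] = s, [Cl⁻] = 2s.
Ksp = [Hg₂²⁺][Cl⁻]^2 = s · (2s)^2 = 4s^3
4s^3 = 1.3×10⁻¹⁸  ⇒  s^3 = 3.3×10⁻¹⁹
s = (3.3×10⁻¹⁹)^(1/3) = 6.9×10⁻⁷ mol L⁻¹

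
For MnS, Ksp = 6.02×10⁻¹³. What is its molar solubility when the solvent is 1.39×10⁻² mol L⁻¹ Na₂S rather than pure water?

MnS(s) ⇌ Mn²⁺(aq) + S²⁻(aq)
With S²⁻ already at 1.39×10⁻² mol L⁻¹ and s small, take [S²⁻] ≈ 1.39×10⁻² mol L⁻¹ and [Mn²⁺] = s.
Ksp = [Mn²⁺][S²⁻] = s(1.39×10⁻²)
s = 6.02×10⁻¹³ / (1.39×10⁻²) = 4.33×10⁻¹¹
s = 4.33×10⁻¹¹ mol L⁻¹

4.33×10⁻¹¹ M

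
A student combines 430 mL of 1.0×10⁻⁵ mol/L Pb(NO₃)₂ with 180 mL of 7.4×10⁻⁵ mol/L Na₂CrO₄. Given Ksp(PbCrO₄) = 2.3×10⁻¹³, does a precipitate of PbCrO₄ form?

Yes

The combined volume is 610 mL.
[Pb²⁺] = (1.0×10⁻⁵)(430)/610 = 7.0×10⁻⁶ mol/L
[CrO₄²⁻] = (7.4×10⁻⁵)(180)/610 = 2.2×10⁻⁵ mol/L
Q = [Pb²⁺][CrO₄²⁻] = 1.5×10⁻¹⁰
Because Q > Ksp (1.5×10⁻¹⁰ vs 2.3×10⁻¹³), a precipitate of PbCrO₄ forms.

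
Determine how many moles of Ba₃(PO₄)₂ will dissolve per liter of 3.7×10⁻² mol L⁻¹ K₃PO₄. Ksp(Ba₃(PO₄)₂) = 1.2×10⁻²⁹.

6.9×10⁻¹⁰ M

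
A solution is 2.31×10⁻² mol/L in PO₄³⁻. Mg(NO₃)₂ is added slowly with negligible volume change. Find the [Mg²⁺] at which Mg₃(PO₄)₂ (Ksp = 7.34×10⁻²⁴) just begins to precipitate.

2.40×10⁻⁷ M

The threshold for precipitation is Q = Ksp.
Mg₃(PO₄)₂(s) ⇌ 3 Mg²⁺(aq) + 2 PO₄³⁻(aq)
Ksp = [Mg²⁺]^3[PO₄³⁻]^2 = [Mg²⁺]^3(2.31×10⁻²)^2
[Mg²⁺]^3 = 7.34×10⁻²⁴ / (2.31×10⁻²)^2 = 1.38×10⁻²⁰
[Mg²⁺] = 2.40×10⁻⁷ mol/L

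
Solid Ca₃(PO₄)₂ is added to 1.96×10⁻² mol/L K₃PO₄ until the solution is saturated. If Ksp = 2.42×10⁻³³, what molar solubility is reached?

6.16×10⁻¹¹ M

Ca₃(PO₄)₂(s) ⇌ 3 Ca²⁺(aq) + 2 PO₄³⁻(aq)
Let s be the solubility of Ca₃(PO₄)₂ here. The common ion gives [PO₄³⁻] ≈ 1.96×10⁻² mol/L, and [Ca²⁺] = 3s.
Ksp = [Ca²⁺]^3[PO₄³⁻]^2 = (3s)^3(1.96×10⁻²)^2
(3s)^3 = 2.42×10⁻³³ / (1.96×10⁻²)^2 = 6.30×10⁻³⁰
s = 6.16×10⁻¹¹ mol/L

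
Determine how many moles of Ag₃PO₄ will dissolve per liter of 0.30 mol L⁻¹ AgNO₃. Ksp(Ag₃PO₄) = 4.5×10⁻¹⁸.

Ag₃PO₄(s) ⇌ 3 Ag⁺(aq) + PO₄³⁻(aq)
The solution already contains Ag⁺ at 0.30 mol L⁻¹. Let s be the molar solubility of Ag₃PO₄.
[Ag⁺] ≈ 0.30 mol L⁻¹ (common ion dominates); [PO₄³⁻] = s.
Ksp = [Ag⁺]^3[PO₄³⁻] = (0.30)^3s
s = 4.5×10⁻¹⁸ / (0.30)^3 = 1.7×10⁻¹⁶
s = 1.7×10⁻¹⁶ mol L⁻¹

1.7×10⁻¹⁶ M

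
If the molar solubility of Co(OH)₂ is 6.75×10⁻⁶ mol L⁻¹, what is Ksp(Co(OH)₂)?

Co(OH)₂(s) ⇌ Co²⁺(aq) + 2 OH⁻(aq)
If s mol/L of Co(OH)₂ dissolves, [Co²⁺] = s and [OH⁻] = 2s.
Ksp = [Co²⁺][OH⁻]^2 = s · (2s)^2 = 4s^3
Ksp = 4 × (6.75×10⁻⁶)^3 = 1.23×10⁻¹⁵

Ksp = 1.23×10⁻¹⁵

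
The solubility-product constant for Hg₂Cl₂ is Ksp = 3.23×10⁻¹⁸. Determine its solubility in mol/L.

Hg₂Cl₂(s) ⇌ Hg₂²⁺(aq) + 2 Cl⁻(aq)
If s mol/L of Hg₂Cl₂ dissolves, [Hg₂²⁺] = s and [Cl⁻] = 2s.
Ksp = [Hg₂²⁺][Cl⁻]^2 = s · (2s)^2 = 4s^3
4s^3 = 3.23×10⁻¹⁸  ⇒  s^3 = 8.08×10⁻¹⁹
s = (8.08×10⁻¹⁹)^(1/3) = 9.31×10⁻⁷ mol/L

9.31×10⁻⁷ M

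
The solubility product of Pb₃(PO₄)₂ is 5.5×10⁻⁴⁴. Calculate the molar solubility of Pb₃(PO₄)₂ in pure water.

8.7×10⁻¹⁰ M

Pb₃(PO₄)₂(s) ⇌ 3 Pb²⁺(aq) + 2 PO₄³⁻(aq)
With molar solubility s: [Pb²⁺] = 3s, [PO₄³⁻] = 2s.
Ksp = [Pb²⁺]^3[PO₄³⁻]^2 = (3s)^3 · (2s)^2 = 108s^5
108s^5 = 5.5×10⁻⁴⁴  ⇒  s^5 = 5.1×10⁻⁴⁶
Taking the 5th root, s = 8.7×10⁻¹⁰ mol L⁻¹.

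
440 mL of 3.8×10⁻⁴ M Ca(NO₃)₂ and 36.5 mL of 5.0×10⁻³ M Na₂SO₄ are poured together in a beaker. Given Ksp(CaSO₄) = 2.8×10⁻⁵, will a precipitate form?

No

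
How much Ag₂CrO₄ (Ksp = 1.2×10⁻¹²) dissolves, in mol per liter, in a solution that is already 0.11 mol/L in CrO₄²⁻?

1.7×10⁻⁶ M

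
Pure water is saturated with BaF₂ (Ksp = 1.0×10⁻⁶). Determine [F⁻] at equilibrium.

1.3×10⁻² M

BaF₂(s) ⇌ Ba²⁺(aq) + 2 F⁻(aq)
For each mole of BaF₂ that dissolves per liter, [Ba²⁺] = s and [F⁻] = 2s; let s denote this solubility.
Ksp = [Ba²⁺][F⁻]^2 = s · (2s)^2 = 4s^3 = 1.0×10⁻⁶
s = 6.3×10⁻³ mol/L
[F⁻] = 2s = 1.3×10⁻² mol/L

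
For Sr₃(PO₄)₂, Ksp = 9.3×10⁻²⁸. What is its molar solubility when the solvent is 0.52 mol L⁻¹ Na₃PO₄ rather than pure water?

Sr₃(PO₄)₂(s) ⇌ 3 Sr²⁺(aq) + 2 PO₄³⁻(aq)
With PO₄³⁻ already at 0.52 mol L⁻¹ and s small, take [PO₄³⁻] ≈ 0.52 mol L⁻¹ and [Sr²⁺] = 3s.
Ksp = [Sr²⁺]^3[PO₄³⁻]^2 = (3s)^3(0.52)^2
(3s)^3 = 9.3×10⁻²⁸ / (0.52)^2 = 3.4×10⁻²⁷
s = 5.0×10⁻¹⁰ mol L⁻¹

5.0×10⁻¹⁰ M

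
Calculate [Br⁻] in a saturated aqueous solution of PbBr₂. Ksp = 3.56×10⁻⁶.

1.92×10⁻² M

PbBr₂(s) ⇌ Pb²⁺(aq) + 2 Br⁻(aq)
With molar solubility s: [Pb²⁺] = s, [Br⁻] = 2s.
Ksp = [Pb²⁺][Br⁻]^2 = s · (2s)^2 = 4s^3 = 3.56×10⁻⁶
s = 9.62×10⁻³ mol/L
[Br⁻] = 2s = 1.92×10⁻² mol/L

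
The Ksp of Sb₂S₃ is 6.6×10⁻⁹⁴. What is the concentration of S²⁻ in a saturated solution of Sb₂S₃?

2.7×10⁻¹⁹ M

Sb₂S₃(s) ⇌ 2 Sb³⁺(aq) + 3 S²⁻(aq)
If s mol/L of Sb₂S₃ dissolves, [Sb³⁺] = 2s and [S²⁻] = 3s.
Ksp = [Sb³⁺]^2[S²⁻]^3 = (2s)^2 · (3s)^3 = 108s^5 = 6.6×10⁻⁹⁴
s = 9.1×10⁻²⁰ mol/L
[S²⁻] = 3s = 2.7×10⁻¹⁹ mol/L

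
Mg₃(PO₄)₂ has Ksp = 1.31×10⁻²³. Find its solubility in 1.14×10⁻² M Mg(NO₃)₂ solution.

1.49×10⁻⁹ M

Mg₃(PO₄)₂(s) ⇌ 3 Mg²⁺(aq) + 2 PO₄³⁻(aq)
Mg²⁺ is already present at 1.14×10⁻² M. If s mol/L of Mg₃(PO₄)₂ dissolves, [PO₄³⁻] = 2s while [Mg²⁺] ≈ 1.14×10⁻² M.
Ksp = [Mg²⁺]^3[PO₄³⁻]^2 = (1.14×10⁻²)^3(2s)^2
(2s)^2 = 1.31×10⁻²³ / (1.14×10⁻²)^3 = 8.84×10⁻¹⁸
s = 1.49×10⁻⁹ M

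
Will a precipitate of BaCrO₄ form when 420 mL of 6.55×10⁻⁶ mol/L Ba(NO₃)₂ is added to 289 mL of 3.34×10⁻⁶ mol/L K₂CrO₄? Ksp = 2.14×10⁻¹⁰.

The combined volume is 709 mL.
[Ba²⁺] = (6.55×10⁻⁶)(420)/709 = 3.88×10⁻⁶ mol/L
[CrO₄²⁻] = (3.34×10⁻⁶)(289)/709 = 1.36×10⁻⁶ mol/L
Q = [Ba²⁺][CrO₄²⁻] = 5.28×10⁻¹²
Q = 5.28×10⁻¹² < Ksp = 2.14×10⁻¹⁰, so the solution is unsaturated and no precipitate forms.

No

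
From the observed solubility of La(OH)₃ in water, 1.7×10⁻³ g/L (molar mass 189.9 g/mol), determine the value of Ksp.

s = (1.7×10⁻³ g L⁻¹)/(189.9 g mol⁻¹) = 8.952×10⁻⁶ M
La(OH)₃(s) ⇌ La³⁺(aq) + 3 OH⁻(aq)
Call the molar solubility s, so that [La³⁺] = s and [OH⁻] = 3s.
Ksp = [La³⁺][OH⁻]^3 = s · (3s)^3 = 27s^4
Ksp = 27 × (8.952×10⁻⁶)^4 = 1.7×10⁻¹⁹

Ksp = 1.7×10⁻¹⁹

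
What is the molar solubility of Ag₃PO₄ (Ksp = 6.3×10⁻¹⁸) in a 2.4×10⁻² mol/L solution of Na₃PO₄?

2.1×10⁻⁶ M

Ag₃PO₄(s) ⇌ 3 Ag⁺(aq) + PO₄³⁻(aq)
Let s be the solubility of Ag₃PO₄ here. The common ion gives [PO₄³⁻] ≈ 2.4×10⁻² mol/L, and [Ag⁺] = 3s.
Ksp = [Ag⁺]^3[PO₄³⁻] = (3s)^3(2.4×10⁻²)
(3s)^3 = 6.3×10⁻¹⁸ / (2.4×10⁻²) = 2.6×10⁻¹⁶
s = 2.1×10⁻⁶ mol/L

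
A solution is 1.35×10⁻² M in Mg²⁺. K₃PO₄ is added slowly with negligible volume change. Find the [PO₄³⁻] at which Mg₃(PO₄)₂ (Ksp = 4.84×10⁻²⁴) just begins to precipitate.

1.40×10⁻⁹ M

Each salt precipitates once Q = Ksp for that salt.
Mg₃(PO₄)₂(s) ⇌ 3 Mg²⁺(aq) + 2 PO₄³⁻(aq)
Ksp = [Mg²⁺]^3[PO₄³⁻]^2 = [PO₄³⁻]^2(1.35×10⁻²)^3
[PO₄³⁻]^2 = 4.84×10⁻²⁴ / (1.35×10⁻²)^3 = 1.97×10⁻¹⁸
[PO₄³⁻] = 1.40×10⁻⁹ M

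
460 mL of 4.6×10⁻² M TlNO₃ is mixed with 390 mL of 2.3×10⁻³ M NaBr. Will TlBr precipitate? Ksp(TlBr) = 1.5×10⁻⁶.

The combined volume is 850 mL.
[Tl⁺] = (4.6×10⁻²)(460)/850 = 2.5×10⁻² M
[Br⁻] = (2.3×10⁻³)(390)/850 = 1.1×10⁻³ M
Q = [Tl⁺][Br⁻] = 2.6×10⁻⁵
Because Q > Ksp (2.6×10⁻⁵ vs 1.5×10⁻⁶), a precipitate of TlBr forms.

Yes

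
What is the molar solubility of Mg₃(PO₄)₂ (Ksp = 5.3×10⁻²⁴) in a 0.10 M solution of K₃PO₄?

Mg₃(PO₄)₂(s) ⇌ 3 Mg²⁺(aq) + 2 PO₄³⁻(aq)
Let s be the solubility of Mg₃(PO₄)₂ here. The common ion gives [PO₄³⁻] ≈ 0.10 M, and [Mg²⁺] = 3s.
Ksp = [Mg²⁺]^3[PO₄³⁻]^2 = (3s)^3(0.10)^2
(3s)^3 = 5.3×10⁻²⁴ / (0.10)^2 = 5.3×10⁻²²
s = 2.7×10⁻⁸ M

2.7×10⁻⁸ M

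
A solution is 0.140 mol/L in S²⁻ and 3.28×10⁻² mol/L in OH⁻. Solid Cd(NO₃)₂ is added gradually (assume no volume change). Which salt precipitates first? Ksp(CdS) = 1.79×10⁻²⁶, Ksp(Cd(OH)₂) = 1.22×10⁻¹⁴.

CdS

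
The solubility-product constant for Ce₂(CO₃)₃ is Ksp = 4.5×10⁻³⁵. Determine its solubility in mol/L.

Ce₂(CO₃)₃(s) ⇌ 2 Ce³⁺(aq) + 3 CO₃²⁻(aq)
Call the molar solubility s, so that [Ce³⁺] = 2s and [CO₃²⁻] = 3s.
Ksp = [Ce³⁺]^2[CO₃²⁻]^3 = (2s)^2 · (3s)^3 = 108s^5
108s^5 = 4.5×10⁻³⁵  ⇒  s^5 = 4.2×10⁻³⁷
s = 5.3×10⁻⁸ mol L⁻¹

5.3×10⁻⁸ M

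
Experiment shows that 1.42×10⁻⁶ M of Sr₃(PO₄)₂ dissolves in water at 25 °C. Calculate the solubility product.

Ksp = 6.24×10⁻²⁸

Sr₃(PO₄)₂(s) ⇌ 3 Sr²⁺(aq) + 2 PO₄³⁻(aq)
If s mol/L of Sr₃(PO₄)₂ dissolves, [Sr²⁺] = 3s and [PO₄³⁻] = 2s.
Ksp = [Sr²⁺]^3[PO₄³⁻]^2 = (3s)^3 · (2s)^2 = 108s^5
Ksp = 108 × (1.42×10⁻⁶)^5 = 6.24×10⁻²⁸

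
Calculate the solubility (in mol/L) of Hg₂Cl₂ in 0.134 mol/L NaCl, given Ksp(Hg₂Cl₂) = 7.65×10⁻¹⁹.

Hg₂Cl₂(s) ⇌ Hg₂²⁺(aq) + 2 Cl⁻(aq)
Cl⁻ is already present at 0.134 mol/L. If s mol/L of Hg₂Cl₂ dissolves, [Hg₂²⁺] = s while [Cl⁻] ≈ 0.134 mol/L.
Ksp = [Hg₂²⁺][Cl⁻]^2 = s(0.134)^2
s = 7.65×10⁻¹⁹ / (0.134)^2 = 4.26×10⁻¹⁷
s = 4.26×10⁻¹⁷ mol/L

4.26×10⁻¹⁷ M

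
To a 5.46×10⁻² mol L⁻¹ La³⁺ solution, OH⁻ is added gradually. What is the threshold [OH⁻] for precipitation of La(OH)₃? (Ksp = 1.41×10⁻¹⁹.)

1.37×10⁻⁶ M

A salt starts to precipitate once the ion product Q reaches its Ksp.
La(OH)₃(s) ⇌ La³⁺(aq) + 3 OH⁻(aq)
Ksp = [La³⁺][OH⁻]^3 = [OH⁻]^3(5.46×10⁻²)
[OH⁻]^3 = 1.41×10⁻¹⁹ / (5.46×10⁻²) = 2.58×10⁻¹⁸
[OH⁻] = 1.37×10⁻⁶ mol L⁻¹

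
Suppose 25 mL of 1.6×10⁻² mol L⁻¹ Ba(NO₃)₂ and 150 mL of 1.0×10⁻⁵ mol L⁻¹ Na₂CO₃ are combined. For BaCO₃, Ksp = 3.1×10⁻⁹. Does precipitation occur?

Yes

After mixing, V = 25 mL + 150 mL = 175 mL.
[Ba²⁺] = (1.6×10⁻²)(25)/175 = 2.3×10⁻³ mol L⁻¹
[CO₃²⁻] = (1.0×10⁻⁵)(150)/175 = 8.6×10⁻⁶ mol L⁻¹
Q = [Ba²⁺][CO₃²⁻] = 2.0×10⁻⁸
Because Q > Ksp (2.0×10⁻⁸ vs 3.1×10⁻⁹), a precipitate of BaCO₃ forms.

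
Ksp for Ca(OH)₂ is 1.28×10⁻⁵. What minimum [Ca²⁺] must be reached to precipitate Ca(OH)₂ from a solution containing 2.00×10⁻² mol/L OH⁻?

3.20×10⁻² M

The threshold for precipitation is Q = Ksp.
Ca(OH)₂(s) ⇌ Ca²⁺(aq) + 2 OH⁻(aq)
Ksp = [Ca²⁺][OH⁻]^2 = [Ca²⁺](2.00×10⁻²)^2
[Ca²⁺] = 1.28×10⁻⁵ / (2.00×10⁻²)^2 = 3.20×10⁻²
[Ca²⁺] = 3.20×10⁻² mol/L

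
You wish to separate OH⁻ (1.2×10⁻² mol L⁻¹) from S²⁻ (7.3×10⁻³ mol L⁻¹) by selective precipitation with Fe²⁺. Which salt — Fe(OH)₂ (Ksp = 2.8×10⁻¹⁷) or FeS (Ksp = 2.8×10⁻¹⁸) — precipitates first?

FeS

The threshold for precipitation is Q = Ksp.
For Fe(OH)₂: [Fe²⁺] = (Ksp/[OH⁻]^2) = 1.9×10⁻¹³ mol L⁻¹
For FeS: [Fe²⁺] = (Ksp/[S²⁻]) = 3.8×10⁻¹⁶ mol L⁻¹
Since FeS needs less Fe²⁺ to reach saturation, it precipitates first.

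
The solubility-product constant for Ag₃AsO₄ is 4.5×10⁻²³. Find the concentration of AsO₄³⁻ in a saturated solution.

Ag₃AsO₄(s) ⇌ 3 Ag⁺(aq) + AsO₄³⁻(aq)
Call the molar solubility s, so that [Ag⁺] = 3s and [AsO₄³⁻] = s.
Ksp = [Ag⁺]^3[AsO₄³⁻] = (3s)^3 · s = 27s^4 = 4.5×10⁻²³
s = 1.1×10⁻⁶ mol/L
[AsO₄³⁻] = s = 1.1×10⁻⁶ mol/L

1.1×10⁻⁶ M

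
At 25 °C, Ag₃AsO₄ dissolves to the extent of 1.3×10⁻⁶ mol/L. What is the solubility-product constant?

Ag₃AsO₄(s) ⇌ 3 Ag⁺(aq) + AsO₄³⁻(aq)
Let s be the molar solubility. Then [Ag⁺] = 3s and [AsO₄³⁻] = s.
Ksp = [Ag⁺]^3[AsO₄³⁻] = (3s)^3 · s = 27s^4
Ksp = 27 × (1.3×10⁻⁶)^4 = 7.7×10⁻²³

Ksp = 7.7×10⁻²³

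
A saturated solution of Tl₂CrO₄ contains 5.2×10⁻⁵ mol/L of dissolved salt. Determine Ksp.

Tl₂CrO₄(s) ⇌ 2 Tl⁺(aq) + CrO₄²⁻(aq)
If s mol/L of Tl₂CrO₄ dissolves, [Tl⁺] = 2s and [CrO₄²⁻] = s.
Ksp = [Tl⁺]^2[CrO₄²⁻] = (2s)^2 · s = 4s^3
Ksp = 4 × (5.2×10⁻⁵)^3 = 5.6×10⁻¹³

Ksp = 5.6×10⁻¹³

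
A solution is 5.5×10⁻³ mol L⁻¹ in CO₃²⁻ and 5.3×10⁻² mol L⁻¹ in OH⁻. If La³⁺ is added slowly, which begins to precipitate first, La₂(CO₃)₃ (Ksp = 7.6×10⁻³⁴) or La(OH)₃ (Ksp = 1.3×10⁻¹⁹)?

A salt starts to precipitate once the ion product Q reaches its Ksp.
For La₂(CO₃)₃: [La³⁺] = (Ksp/[CO₃²⁻]^3)^(1/2) = 6.8×10⁻¹⁴ mol L⁻¹
For La(OH)₃: [La³⁺] = (Ksp/[OH⁻]^3) = 8.7×10⁻¹⁶ mol L⁻¹
Since La(OH)₃ needs less La³⁺ to reach saturation, it precipitates first.

La(OH)₃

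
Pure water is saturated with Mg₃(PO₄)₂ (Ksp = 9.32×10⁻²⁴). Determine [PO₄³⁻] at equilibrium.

1.94×10⁻⁵ M

Mg₃(PO₄)₂(s) ⇌ 3 Mg²⁺(aq) + 2 PO₄³⁻(aq)
With molar solubility s: [Mg²⁺] = 3s, [PO₄³⁻] = 2s.
Ksp = [Mg²⁺]^3[PO₄³⁻]^2 = (3s)^3 · (2s)^2 = 108s^5 = 9.32×10⁻²⁴
s = 9.71×10⁻⁶ mol L⁻¹
[PO₄³⁻] = 2s = 1.94×10⁻⁵ mol L⁻¹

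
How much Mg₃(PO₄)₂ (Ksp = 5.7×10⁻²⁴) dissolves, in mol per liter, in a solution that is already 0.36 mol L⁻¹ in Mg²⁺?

5.5×10⁻¹² M

Mg₃(PO₄)₂(s) ⇌ 3 Mg²⁺(aq) + 2 PO₄³⁻(aq)
Let s be the solubility of Mg₃(PO₄)₂ here. The common ion gives [Mg²⁺] ≈ 0.36 mol L⁻¹, and [PO₄³⁻] = 2s.
Ksp = [Mg²⁺]^3[PO₄³⁻]^2 = (0.36)^3(2s)^2
(2s)^2 = 5.7×10⁻²⁴ / (0.36)^3 = 1.2×10⁻²²
s = 5.5×10⁻¹² mol L⁻¹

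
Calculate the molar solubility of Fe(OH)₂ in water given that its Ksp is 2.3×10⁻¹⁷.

1.8×10⁻⁶ M

Fe(OH)₂(s) ⇌ Fe²⁺(aq) + 2 OH⁻(aq)
Let s be the molar solubility. Then [Fe²⁺] = s and [OH⁻] = 2s.
Ksp = [Fe²⁺][OH⁻]^2 = s · (2s)^2 = 4s^3
4s^3 = 2.3×10⁻¹⁷  ⇒  s^3 = 5.8×10⁻¹⁸
s = (5.8×10⁻¹⁸)^(1/3) = 1.8×10⁻⁶ mol/L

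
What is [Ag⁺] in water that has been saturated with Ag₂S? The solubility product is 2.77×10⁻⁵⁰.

3.81×10⁻¹⁷ M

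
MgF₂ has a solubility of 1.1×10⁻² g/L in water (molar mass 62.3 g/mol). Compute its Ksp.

Molar solubility s = (1.1×10⁻² g/L) / (62.3 g/mol) = 1.766×10⁻⁴ mol/L
MgF₂(s) ⇌ Mg²⁺(aq) + 2 F⁻(aq)
Let s be the molar solubility. Then [Mg²⁺] = s and [F⁻] = 2s.
Ksp = [Mg²⁺][F⁻]^2 = s · (2s)^2 = 4s^3
Ksp = 4 × (1.766×10⁻⁴)^3 = 2.2×10⁻¹¹

Ksp = 2.2×10⁻¹¹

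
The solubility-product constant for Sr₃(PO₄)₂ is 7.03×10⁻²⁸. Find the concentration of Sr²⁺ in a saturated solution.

Sr₃(PO₄)₂(s) ⇌ 3 Sr²⁺(aq) + 2 PO₄³⁻(aq)
For each mole of Sr₃(PO₄)₂ that dissolves per liter, [Sr²⁺] = 3s and [PO₄³⁻] = 2s; let s denote this solubility.
Ksp = [Sr²⁺]^3[PO₄³⁻]^2 = (3s)^3 · (2s)^2 = 108s^5 = 7.03×10⁻²⁸
s = 1.45×10⁻⁶ mol/L
[Sr²⁺] = 3s = 4.36×10⁻⁶ mol/L

4.36×10⁻⁶ M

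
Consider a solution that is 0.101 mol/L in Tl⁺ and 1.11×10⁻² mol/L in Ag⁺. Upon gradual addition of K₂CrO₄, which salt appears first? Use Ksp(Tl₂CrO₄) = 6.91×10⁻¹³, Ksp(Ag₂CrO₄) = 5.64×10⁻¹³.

Tl₂CrO₄

Precipitation begins when Q = Ksp.
For Tl₂CrO₄: [CrO₄²⁻] = (Ksp/[Tl⁺]^2) = 6.77×10⁻¹¹ mol/L
For Ag₂CrO₄: [CrO₄²⁻] = (Ksp/[Ag⁺]^2) = 4.58×10⁻⁹ mol/L
Since Tl₂CrO₄ needs less CrO₄²⁻ to reach saturation, it precipitates first.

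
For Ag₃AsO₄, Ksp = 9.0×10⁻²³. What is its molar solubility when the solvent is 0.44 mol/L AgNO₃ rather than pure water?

1.1×10⁻²¹ M

Ag₃AsO₄(s) ⇌ 3 Ag⁺(aq) + AsO₄³⁻(aq)
Ag⁺ is already present at 0.44 mol/L. If s mol/L of Ag₃AsO₄ dissolves, [AsO₄³⁻] = s while [Ag⁺] ≈ 0.44 mol/L.
Ksp = [Ag⁺]^3[AsO₄³⁻] = (0.44)^3s
s = 9.0×10⁻²³ / (0.44)^3 = 1.1×10⁻²¹
s = 1.1×10⁻²¹ mol/L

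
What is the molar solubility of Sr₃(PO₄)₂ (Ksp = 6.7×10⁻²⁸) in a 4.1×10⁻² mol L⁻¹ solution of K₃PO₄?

2.5×10⁻⁹ M

Sr₃(PO₄)₂(s) ⇌ 3 Sr²⁺(aq) + 2 PO₄³⁻(aq)
PO₄³⁻ is already present at 4.1×10⁻² mol L⁻¹. If s mol/L of Sr₃(PO₄)₂ dissolves, [Sr²⁺] = 3s while [PO₄³⁻] ≈ 4.1×10⁻² mol L⁻¹.
Ksp = [Sr²⁺]^3[PO₄³⁻]^2 = (3s)^3(4.1×10⁻²)^2
(3s)^3 = 6.7×10⁻²⁸ / (4.1×10⁻²)^2 = 4.0×10⁻²⁵
s = 2.5×10⁻⁹ mol L⁻¹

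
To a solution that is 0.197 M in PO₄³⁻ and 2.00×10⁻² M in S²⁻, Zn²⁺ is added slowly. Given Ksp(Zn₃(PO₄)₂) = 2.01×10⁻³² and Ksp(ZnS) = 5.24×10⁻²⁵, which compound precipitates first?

Precipitation begins when Q = Ksp.
For Zn₃(PO₄)₂: [Zn²⁺] = (Ksp/[PO₄³⁻]^2)^(1/3) = 8.03×10⁻¹¹ M
For ZnS: [Zn²⁺] = (Ksp/[S²⁻]) = 2.62×10⁻²³ M
Since ZnS needs less Zn²⁺ to reach saturation, it precipitates first.

ZnS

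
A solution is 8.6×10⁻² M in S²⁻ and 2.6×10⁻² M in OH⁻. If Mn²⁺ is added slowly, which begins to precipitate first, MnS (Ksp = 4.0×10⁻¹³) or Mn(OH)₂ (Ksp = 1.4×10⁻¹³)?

Precipitation begins when Q = Ksp.
For MnS: [Mn²⁺] = (Ksp/[S²⁻]) = 4.7×10⁻¹² M
For Mn(OH)₂: [Mn²⁺] = (Ksp/[OH⁻]^2) = 2.1×10⁻¹⁰ M
MnS requires the lower [Mn²⁺], so it precipitates first.

MnS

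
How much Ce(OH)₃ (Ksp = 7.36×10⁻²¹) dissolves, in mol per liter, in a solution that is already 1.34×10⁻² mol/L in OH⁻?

Ce(OH)₃(s) ⇌ Ce³⁺(aq) + 3 OH⁻(aq)
With OH⁻ already at 1.34×10⁻² mol/L and s small, take [OH⁻] ≈ 1.34×10⁻² mol/L and [Ce³⁺] = s.
Ksp = [Ce³⁺][OH⁻]^3 = s(1.34×10⁻²)^3
s = 7.36×10⁻²¹ / (1.34×10⁻²)^3 = 3.06×10⁻¹⁵
s = 3.06×10⁻¹⁵ mol/L

3.06×10⁻¹⁵ M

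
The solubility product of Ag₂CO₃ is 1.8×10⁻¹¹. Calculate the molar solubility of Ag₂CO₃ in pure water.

1.7×10⁻⁴ M

Ag₂CO₃(s) ⇌ 2 Ag⁺(aq) + CO₃²⁻(aq)
With molar solubility s: [Ag⁺] = 2s, [CO₃²⁻] = s.
Ksp = [Ag⁺]^2[CO₃²⁻] = (2s)^2 · s = 4s^3
4s^3 = 1.8×10⁻¹¹  ⇒  s^3 = 4.5×10⁻¹²
Taking the 3rd root, s = 1.7×10⁻⁴ mol/L.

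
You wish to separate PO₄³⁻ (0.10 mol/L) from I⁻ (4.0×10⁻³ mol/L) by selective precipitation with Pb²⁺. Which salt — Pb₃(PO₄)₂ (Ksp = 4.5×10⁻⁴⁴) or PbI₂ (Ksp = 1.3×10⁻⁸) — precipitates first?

Precipitation begins when Q = Ksp.
For Pb₃(PO₄)₂: [Pb²⁺] = (Ksp/[PO₄³⁻]^2)^(1/3) = 1.7×10⁻¹⁴ mol/L
For PbI₂: [Pb²⁺] = (Ksp/[I⁻]^2) = 8.1×10⁻⁴ mol/L
The smaller threshold [Pb²⁺] is reached first, so Pb₃(PO₄)₂ precipitates first.

Pb₃(PO₄)₂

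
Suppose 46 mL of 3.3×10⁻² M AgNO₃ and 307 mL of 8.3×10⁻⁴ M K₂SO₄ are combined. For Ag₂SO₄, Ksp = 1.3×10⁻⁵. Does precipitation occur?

Total volume after mixing = 46 + 307 = 353 mL.
[Ag⁺] = (3.3×10⁻²)(46)/353 = 4.3×10⁻³ M
[SO₄²⁻] = (8.3×10⁻⁴)(307)/353 = 7.2×10⁻⁴ M
Q = [Ag⁺]^2[SO₄²⁻] = 1.3×10⁻⁸
Q = 1.3×10⁻⁸ < Ksp = 1.3×10⁻⁵, so the solution is unsaturated and no precipitate forms.

No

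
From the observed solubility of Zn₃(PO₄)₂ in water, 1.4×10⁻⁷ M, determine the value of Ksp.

Ksp = 5.8×10⁻³³

Zn₃(PO₄)₂(s) ⇌ 3 Zn²⁺(aq) + 2 PO₄³⁻(aq)
If s mol/L of Zn₃(PO₄)₂ dissolves, [Zn²⁺] = 3s and [PO₄³⁻] = 2s.
Ksp = [Zn²⁺]^3[PO₄³⁻]^2 = (3s)^3 · (2s)^2 = 108s^5
Ksp = 108 × (1.4×10⁻⁷)^5 = 5.8×10⁻³³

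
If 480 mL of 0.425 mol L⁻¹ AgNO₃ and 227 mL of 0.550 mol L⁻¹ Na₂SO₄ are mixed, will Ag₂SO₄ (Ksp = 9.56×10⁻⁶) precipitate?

The combined volume is 707 mL.
[Ag⁺] = (0.425)(480)/707 = 0.289 mol L⁻¹
[SO₄²⁻] = (0.550)(227)/707 = 0.177 mol L⁻¹
Q = [Ag⁺]^2[SO₄²⁻] = 1.47×10⁻²
Because Q > Ksp (1.47×10⁻² vs 9.56×10⁻⁶), a precipitate of Ag₂SO₄ forms.

Yes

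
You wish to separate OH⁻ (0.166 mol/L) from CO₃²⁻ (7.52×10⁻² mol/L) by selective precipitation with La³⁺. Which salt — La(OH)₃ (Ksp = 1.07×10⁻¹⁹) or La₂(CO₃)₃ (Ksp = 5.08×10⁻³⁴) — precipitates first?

La(OH)₃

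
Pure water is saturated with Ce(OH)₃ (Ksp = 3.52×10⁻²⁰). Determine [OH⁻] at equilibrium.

1.80×10⁻⁵ M

Ce(OH)₃(s) ⇌ Ce³⁺(aq) + 3 OH⁻(aq)
With molar solubility s: [Ce³⁺] = s, [OH⁻] = 3s.
Ksp = [Ce³⁺][OH⁻]^3 = s · (3s)^3 = 27s^4 = 3.52×10⁻²⁰
s = 6.01×10⁻⁶ mol L⁻¹
[OH⁻] = 3s = 1.80×10⁻⁵ mol L⁻¹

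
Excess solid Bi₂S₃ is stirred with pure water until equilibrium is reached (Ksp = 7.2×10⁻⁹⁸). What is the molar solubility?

Bi₂S₃(s) ⇌ 2 Bi³⁺(aq) + 3 S²⁻(aq)
With molar solubility s: [Bi³⁺] = 2s, [S²⁻] = 3s.
Ksp = [Bi³⁺]^2[S²⁻]^3 = (2s)^2 · (3s)^3 = 108s^5
108s^5 = 7.2×10⁻⁹⁸  ⇒  s^5 = 6.7×10⁻¹⁰⁰
s = 1.5×10⁻²⁰ mol/L

1.5×10⁻²⁰ M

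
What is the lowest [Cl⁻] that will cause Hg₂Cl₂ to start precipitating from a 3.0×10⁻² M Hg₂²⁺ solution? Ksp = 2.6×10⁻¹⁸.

9.3×10⁻⁹ M

Precipitation of each salt begins when its ion product equals Ksp.
Hg₂Cl₂(s) ⇌ Hg₂²⁺(aq) + 2 Cl⁻(aq)
Ksp = [Hg₂²⁺][Cl⁻]^2 = [Cl⁻]^2(3.0×10⁻²)
[Cl⁻]^2 = 2.6×10⁻¹⁸ / (3.0×10⁻²) = 8.7×10⁻¹⁷
[Cl⁻] = 9.3×10⁻⁹ M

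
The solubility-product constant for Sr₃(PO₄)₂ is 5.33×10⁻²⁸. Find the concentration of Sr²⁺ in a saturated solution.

4.13×10⁻⁶ M

Sr₃(PO₄)₂(s) ⇌ 3 Sr²⁺(aq) + 2 PO₄³⁻(aq)
Let s be the molar solubility. Then [Sr²⁺] = 3s and [PO₄³⁻] = 2s.
Ksp = [Sr²⁺]^3[PO₄³⁻]^2 = (3s)^3 · (2s)^2 = 108s^5 = 5.33×10⁻²⁸
s = 1.38×10⁻⁶ mol L⁻¹
[Sr²⁺] = 3s = 4.13×10⁻⁶ mol L⁻¹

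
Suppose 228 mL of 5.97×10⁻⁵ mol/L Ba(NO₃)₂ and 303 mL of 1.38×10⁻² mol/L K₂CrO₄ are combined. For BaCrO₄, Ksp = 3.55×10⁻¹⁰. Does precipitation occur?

Total volume after mixing = 228 + 303 = 531 mL.
[Ba²⁺] = (5.97×10⁻⁵)(228)/531 = 2.56×10⁻⁵ mol/L
[CrO₄²⁻] = (1.38×10⁻²)(303)/531 = 7.87×10⁻³ mol/L
Q = [Ba²⁺][CrO₄²⁻] = 2.02×10⁻⁷
Because Q > Ksp (2.02×10⁻⁷ vs 3.55×10⁻¹⁰), a precipitate of BaCrO₄ forms.

Yes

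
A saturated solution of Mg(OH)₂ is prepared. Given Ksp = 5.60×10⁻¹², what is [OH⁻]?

2.24×10⁻⁴ M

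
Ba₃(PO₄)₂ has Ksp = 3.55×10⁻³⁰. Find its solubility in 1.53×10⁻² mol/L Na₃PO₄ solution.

8.25×10⁻¹⁰ M

Ba₃(PO₄)₂(s) ⇌ 3 Ba²⁺(aq) + 2 PO₄³⁻(aq)
With PO₄³⁻ already at 1.53×10⁻² mol/L and s small, take [PO₄³⁻] ≈ 1.53×10⁻² mol/L and [Ba²⁺] = 3s.
Ksp = [Ba²⁺]^3[PO₄³⁻]^2 = (3s)^3(1.53×10⁻²)^2
(3s)^3 = 3.55×10⁻³⁰ / (1.53×10⁻²)^2 = 1.52×10⁻²⁶
s = 8.25×10⁻¹⁰ mol/L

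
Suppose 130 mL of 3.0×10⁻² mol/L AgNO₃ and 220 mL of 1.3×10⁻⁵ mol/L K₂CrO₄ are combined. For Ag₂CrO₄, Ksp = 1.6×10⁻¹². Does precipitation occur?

The combined volume is 350 mL.
[Ag⁺] = (3.0×10⁻²)(130)/350 = 1.1×10⁻² mol/L
[CrO₄²⁻] = (1.3×10⁻⁵)(220)/350 = 8.2×10⁻⁶ mol/L
Q = [Ag⁺]^2[CrO₄²⁻] = 1.0×10⁻⁹
Since Q (1.0×10⁻⁹) exceeds Ksp (1.6×10⁻¹²), Ag₂CrO₄ will precipitate.

Yes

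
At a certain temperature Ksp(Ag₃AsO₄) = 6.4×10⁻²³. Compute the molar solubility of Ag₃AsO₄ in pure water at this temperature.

1.2×10⁻⁶ M

Ag₃AsO₄(s) ⇌ 3 Ag⁺(aq) + AsO₄³⁻(aq)
If s mol/L of Ag₃AsO₄ dissolves, [Ag⁺] = 3s and [AsO₄³⁻] = s.
Ksp = [Ag⁺]^3[AsO₄³⁻] = (3s)^3 · s = 27s^4
27s^4 = 6.4×10⁻²³  ⇒  s^4 = 2.4×10⁻²⁴
s = 1.2×10⁻⁶ M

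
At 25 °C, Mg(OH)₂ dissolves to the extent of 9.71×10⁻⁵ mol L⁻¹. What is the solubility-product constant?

Ksp = 3.66×10⁻¹²

Mg(OH)₂(s) ⇌ Mg²⁺(aq) + 2 OH⁻(aq)
Let s be the molar solubility. Then [Mg²⁺] = s and [OH⁻] = 2s.
Ksp = [Mg²⁺][OH⁻]^2 = s · (2s)^2 = 4s^3
Ksp = 4 × (9.71×10⁻⁵)^3 = 3.66×10⁻¹²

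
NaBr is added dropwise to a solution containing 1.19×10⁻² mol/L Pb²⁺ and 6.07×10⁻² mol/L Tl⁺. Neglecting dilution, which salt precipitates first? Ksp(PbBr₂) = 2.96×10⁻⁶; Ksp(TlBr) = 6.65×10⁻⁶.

Each salt precipitates once Q = Ksp for that salt.
For PbBr₂: [Br⁻] = (Ksp/[Pb²⁺])^(1/2) = 1.58×10⁻² mol/L
For TlBr: [Br⁻] = (Ksp/[Tl⁺]) = 1.10×10⁻⁴ mol/L
The smaller threshold [Br⁻] is reached first, so TlBr precipitates first.

TlBr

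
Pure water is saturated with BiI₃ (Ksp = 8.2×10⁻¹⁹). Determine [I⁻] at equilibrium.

BiI₃(s) ⇌ Bi³⁺(aq) + 3 I⁻(aq)
Let s be the molar solubility. Then [Bi³⁺] = s and [I⁻] = 3s.
Ksp = [Bi³⁺][I⁻]^3 = s · (3s)^3 = 27s^4 = 8.2×10⁻¹⁹
s = 1.3×10⁻⁵ mol/L
[I⁻] = 3s = 4.0×10⁻⁵ mol/L

4.0×10⁻⁵ M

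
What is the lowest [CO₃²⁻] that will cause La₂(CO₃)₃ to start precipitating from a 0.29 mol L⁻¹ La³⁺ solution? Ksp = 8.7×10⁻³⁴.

2.2×10⁻¹¹ M

Each salt precipitates once Q = Ksp for that salt.
La₂(CO₃)₃(s) ⇌ 2 La³⁺(aq) + 3 CO₃²⁻(aq)
Ksp = [La³⁺]^2[CO₃²⁻]^3 = [CO₃²⁻]^3(0.29)^2
[CO₃²⁻]^3 = 8.7×10⁻³⁴ / (0.29)^2 = 1.0×10⁻³²
[CO₃²⁻] = 2.2×10⁻¹¹ mol L⁻¹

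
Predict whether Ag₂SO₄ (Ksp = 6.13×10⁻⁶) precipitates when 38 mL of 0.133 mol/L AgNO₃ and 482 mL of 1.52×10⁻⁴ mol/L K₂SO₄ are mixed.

No

Total volume after mixing = 38 + 482 = 520 mL.
[Ag⁺] = (0.133)(38)/520 = 9.72×10⁻³ mol/L
[SO₄²⁻] = (1.52×10⁻⁴)(482)/520 = 1.41×10⁻⁴ mol/L
Q = [Ag⁺]^2[SO₄²⁻] = 1.33×10⁻⁸
Since Q (1.33×10⁻⁸) is less than Ksp (6.13×10⁻⁶), no Ag₂SO₄ precipitates.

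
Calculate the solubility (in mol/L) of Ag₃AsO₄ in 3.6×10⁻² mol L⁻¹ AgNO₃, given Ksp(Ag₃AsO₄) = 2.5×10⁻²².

5.4×10⁻¹⁸ M

Ag₃AsO₄(s) ⇌ 3 Ag⁺(aq) + AsO₄³⁻(aq)
The solution already contains Ag⁺ at 3.6×10⁻² mol L⁻¹. Let s be the molar solubility of Ag₃AsO₄.
[Ag⁺] ≈ 3.6×10⁻² mol L⁻¹ (common ion dominates); [AsO₄³⁻] = s.
Ksp = [Ag⁺]^3[AsO₄³⁻] = (3.6×10⁻²)^3s
s = 2.5×10⁻²² / (3.6×10⁻²)^3 = 5.4×10⁻¹⁸
s = 5.4×10⁻¹⁸ mol L⁻¹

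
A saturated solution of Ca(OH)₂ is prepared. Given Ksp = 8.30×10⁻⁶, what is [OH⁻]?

Ca(OH)₂(s) ⇌ Ca²⁺(aq) + 2 OH⁻(aq)
For each mole of Ca(OH)₂ that dissolves per liter, [Ca²⁺] = s and [OH⁻] = 2s; let s denote this solubility.
Ksp = [Ca²⁺][OH⁻]^2 = s · (2s)^2 = 4s^3 = 8.30×10⁻⁶
s = 1.28×10⁻² mol/L
[OH⁻] = 2s = 2.55×10⁻² mol/L

2.55×10⁻² M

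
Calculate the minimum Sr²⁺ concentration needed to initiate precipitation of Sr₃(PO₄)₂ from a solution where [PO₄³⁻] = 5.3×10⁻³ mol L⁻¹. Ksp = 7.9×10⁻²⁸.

3.0×10⁻⁸ M

The threshold for precipitation is Q = Ksp.
Sr₃(PO₄)₂(s) ⇌ 3 Sr²⁺(aq) + 2 PO₄³⁻(aq)
Ksp = [Sr²⁺]^3[PO₄³⁻]^2 = [Sr²⁺]^3(5.3×10⁻³)^2
[Sr²⁺]^3 = 7.9×10⁻²⁸ / (5.3×10⁻³)^2 = 2.8×10⁻²³
[Sr²⁺] = 3.0×10⁻⁸ mol L⁻¹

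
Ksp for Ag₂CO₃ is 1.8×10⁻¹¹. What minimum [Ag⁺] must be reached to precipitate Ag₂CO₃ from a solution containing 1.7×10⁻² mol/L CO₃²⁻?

3.3×10⁻⁵ M

Precipitation of each salt begins when its ion product equals Ksp.
Ag₂CO₃(s) ⇌ 2 Ag⁺(aq) + CO₃²⁻(aq)
Ksp = [Ag⁺]^2[CO₃²⁻] = [Ag⁺]^2(1.7×10⁻²)
[Ag⁺]^2 = 1.8×10⁻¹¹ / (1.7×10⁻²) = 1.1×10⁻⁹
[Ag⁺] = 3.3×10⁻⁵ mol/L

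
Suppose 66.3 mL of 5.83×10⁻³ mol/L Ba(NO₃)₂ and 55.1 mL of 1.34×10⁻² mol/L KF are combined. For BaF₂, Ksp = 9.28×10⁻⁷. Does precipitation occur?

The combined volume is 121.4 mL.
[Ba²⁺] = (5.83×10⁻³)(66.3)/121.4 = 3.18×10⁻³ mol/L
[F⁻] = (1.34×10⁻²)(55.1)/121.4 = 6.08×10⁻³ mol/L
Q = [Ba²⁺][F⁻]^2 = 1.18×10⁻⁷
Q < Ksp (1.18×10⁻⁷ vs 9.28×10⁻⁷); the solution remains unsaturated and no precipitate forms.

No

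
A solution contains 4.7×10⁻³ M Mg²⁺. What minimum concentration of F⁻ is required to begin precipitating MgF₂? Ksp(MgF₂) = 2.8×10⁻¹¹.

Precipitation of each salt begins when its ion product equals Ksp.
MgF₂(s) ⇌ Mg²⁺(aq) + 2 F⁻(aq)
Ksp = [Mg²⁺][F⁻]^2 = [F⁻]^2(4.7×10⁻³)
[F⁻]^2 = 2.8×10⁻¹¹ / (4.7×10⁻³) = 6.0×10⁻⁹
[F⁻] = 7.7×10⁻⁵ M

7.7×10⁻⁵ M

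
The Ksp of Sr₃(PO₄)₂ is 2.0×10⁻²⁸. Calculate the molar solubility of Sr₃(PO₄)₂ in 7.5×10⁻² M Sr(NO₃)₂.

3.4×10⁻¹³ M

Sr₃(PO₄)₂(s) ⇌ 3 Sr²⁺(aq) + 2 PO₄³⁻(aq)
Sr²⁺ is already present at 7.5×10⁻² M. If s mol/L of Sr₃(PO₄)₂ dissolves, [PO₄³⁻] = 2s while [Sr²⁺] ≈ 7.5×10⁻² M.
Ksp = [Sr²⁺]^3[PO₄³⁻]^2 = (7.5×10⁻²)^3(2s)^2
(2s)^2 = 2.0×10⁻²⁸ / (7.5×10⁻²)^3 = 4.7×10⁻²⁵
s = 3.4×10⁻¹³ M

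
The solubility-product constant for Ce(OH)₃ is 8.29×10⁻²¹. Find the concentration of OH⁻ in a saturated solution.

Ce(OH)₃(s) ⇌ Ce³⁺(aq) + 3 OH⁻(aq)
Call the molar solubility s, so that [Ce³⁺] = s and [OH⁻] = 3s.
Ksp = [Ce³⁺][OH⁻]^3 = s · (3s)^3 = 27s^4 = 8.29×10⁻²¹
s = 4.19×10⁻⁶ mol L⁻¹
[OH⁻] = 3s = 1.26×10⁻⁵ mol L⁻¹

1.26×10⁻⁵ M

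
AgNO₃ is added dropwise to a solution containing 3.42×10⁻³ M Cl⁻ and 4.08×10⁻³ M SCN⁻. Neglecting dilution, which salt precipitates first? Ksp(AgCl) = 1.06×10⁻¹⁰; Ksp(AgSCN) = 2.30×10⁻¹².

Each salt precipitates once Q = Ksp for that salt.
For AgCl: [Ag⁺] = (Ksp/[Cl⁻]) = 3.10×10⁻⁸ M
For AgSCN: [Ag⁺] = (Ksp/[SCN⁻]) = 5.64×10⁻¹⁰ M
Since AgSCN needs less Ag⁺ to reach saturation, it precipitates first.

AgSCN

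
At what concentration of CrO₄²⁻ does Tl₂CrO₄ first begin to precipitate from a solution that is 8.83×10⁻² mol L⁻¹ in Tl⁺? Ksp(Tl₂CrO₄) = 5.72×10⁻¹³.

7.34×10⁻¹¹ M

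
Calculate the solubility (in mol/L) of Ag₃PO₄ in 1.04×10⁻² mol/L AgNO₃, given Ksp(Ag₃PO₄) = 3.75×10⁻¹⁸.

3.33×10⁻¹² M

Ag₃PO₄(s) ⇌ 3 Ag⁺(aq) + PO₄³⁻(aq)
With Ag⁺ already at 1.04×10⁻² mol/L and s small, take [Ag⁺] ≈ 1.04×10⁻² mol/L and [PO₄³⁻] = s.
Ksp = [Ag⁺]^3[PO₄³⁻] = (1.04×10⁻²)^3s
s = 3.75×10⁻¹⁸ / (1.04×10⁻²)^3 = 3.33×10⁻¹²
s = 3.33×10⁻¹² mol/L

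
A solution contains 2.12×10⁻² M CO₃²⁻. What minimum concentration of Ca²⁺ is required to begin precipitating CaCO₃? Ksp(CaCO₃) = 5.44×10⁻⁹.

2.57×10⁻⁷ M

Precipitation of each salt begins when its ion product equals Ksp.
CaCO₃(s) ⇌ Ca²⁺(aq) + CO₃²⁻(aq)
Ksp = [Ca²⁺][CO₃²⁻] = [Ca²⁺](2.12×10⁻²)
[Ca²⁺] = 5.44×10⁻⁹ / (2.12×10⁻²) = 2.57×10⁻⁷
[Ca²⁺] = 2.57×10⁻⁷ M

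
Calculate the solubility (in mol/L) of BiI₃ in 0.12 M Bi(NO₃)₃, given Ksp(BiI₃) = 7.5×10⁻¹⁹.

6.1×10⁻⁷ M

BiI₃(s) ⇌ Bi³⁺(aq) + 3 I⁻(aq)
With Bi³⁺ already at 0.12 M and s small, take [Bi³⁺] ≈ 0.12 M and [I⁻] = 3s.
Ksp = [Bi³⁺][I⁻]^3 = (0.12)(3s)^3
(3s)^3 = 7.5×10⁻¹⁹ / (0.12) = 6.3×10⁻¹⁸
s = 6.1×10⁻⁷ M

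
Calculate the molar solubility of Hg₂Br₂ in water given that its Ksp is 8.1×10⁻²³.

2.7×10⁻⁸ M

Hg₂Br₂(s) ⇌ Hg₂²⁺(aq) + 2 Br⁻(aq)
For each mole of Hg₂Br₂ that dissolves per liter, [Hg₂²⁺] = s and [Br⁻] = 2s; let s denote this solubility.
Ksp = [Hg₂²⁺][Br⁻]^2 = s · (2s)^2 = 4s^3
4s^3 = 8.1×10⁻²³  ⇒  s^3 = 2.0×10⁻²³
s = 2.7×10⁻⁸ mol L⁻¹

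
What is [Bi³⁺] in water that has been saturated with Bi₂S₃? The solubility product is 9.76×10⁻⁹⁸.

3.11×10⁻²⁰ M

Bi₂S₃(s) ⇌ 2 Bi³⁺(aq) + 3 S²⁻(aq)
With molar solubility s: [Bi³⁺] = 2s, [S²⁻] = 3s.
Ksp = [Bi³⁺]^2[S²⁻]^3 = (2s)^2 · (3s)^3 = 108s^5 = 9.76×10⁻⁹⁸
s = 1.55×10⁻²⁰ mol/L
[Bi³⁺] = 2s = 3.11×10⁻²⁰ mol/L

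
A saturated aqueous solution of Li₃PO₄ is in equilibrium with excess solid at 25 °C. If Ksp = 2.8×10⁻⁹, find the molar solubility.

3.2×10⁻³ M

Li₃PO₄(s) ⇌ 3 Li⁺(aq) + PO₄³⁻(aq)
For each mole of Li₃PO₄ that dissolves per liter, [Li⁺] = 3s and [PO₄³⁻] = s; let s denote this solubility.
Ksp = [Li⁺]^3[PO₄³⁻] = (3s)^3 · s = 27s^4
27s^4 = 2.8×10⁻⁹  ⇒  s^4 = 1.0×10⁻¹⁰
s = 3.2×10⁻³ mol/L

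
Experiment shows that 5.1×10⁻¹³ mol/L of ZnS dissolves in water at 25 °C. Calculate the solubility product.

Ksp = 2.6×10⁻²⁵

ZnS(s) ⇌ Zn²⁺(aq) + S²⁻(aq)
If s mol/L of ZnS dissolves, [Zn²⁺] = s and [S²⁻] = s.
Ksp = [Zn²⁺][S²⁻] = s · s = s^2
Ksp = (5.1×10⁻¹³)^2 = 2.6×10⁻²⁵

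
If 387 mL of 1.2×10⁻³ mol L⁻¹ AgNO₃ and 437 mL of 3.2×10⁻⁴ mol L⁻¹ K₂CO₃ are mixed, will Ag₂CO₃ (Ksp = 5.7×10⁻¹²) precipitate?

Yes

Total volume after mixing = 387 + 437 = 824 mL.
[Ag⁺] = (1.2×10⁻³)(387)/824 = 5.6×10⁻⁴ mol L⁻¹
[CO₃²⁻] = (3.2×10⁻⁴)(437)/824 = 1.7×10⁻⁴ mol L⁻¹
Q = [Ag⁺]^2[CO₃²⁻] = 5.4×10⁻¹¹
Because Q > Ksp (5.4×10⁻¹¹ vs 5.7×10⁻¹²), a precipitate of Ag₂CO₃ forms.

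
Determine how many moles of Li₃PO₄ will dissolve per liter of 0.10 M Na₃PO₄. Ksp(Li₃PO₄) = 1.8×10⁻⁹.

8.7×10⁻⁴ M

Li₃PO₄(s) ⇌ 3 Li⁺(aq) + PO₄³⁻(aq)
Let s be the solubility of Li₃PO₄ here. The common ion gives [PO₄³⁻] ≈ 0.10 M, and [Li⁺] = 3s.
Ksp = [Li⁺]^3[PO₄³⁻] = (3s)^3(0.10)
(3s)^3 = 1.8×10⁻⁹ / (0.10) = 1.8×10⁻⁸
s = 8.7×10⁻⁴ M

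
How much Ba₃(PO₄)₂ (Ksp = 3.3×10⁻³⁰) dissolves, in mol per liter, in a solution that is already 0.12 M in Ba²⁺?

Ba₃(PO₄)₂(s) ⇌ 3 Ba²⁺(aq) + 2 PO₄³⁻(aq)
Let s be the solubility of Ba₃(PO₄)₂ here. The common ion gives [Ba²⁺] ≈ 0.12 M, and [PO₄³⁻] = 2s.
Ksp = [Ba²⁺]^3[PO₄³⁻]^2 = (0.12)^3(2s)^2
(2s)^2 = 3.3×10⁻³⁰ / (0.12)^3 = 1.9×10⁻²⁷
s = 2.2×10⁻¹⁴ M

2.2×10⁻¹⁴ M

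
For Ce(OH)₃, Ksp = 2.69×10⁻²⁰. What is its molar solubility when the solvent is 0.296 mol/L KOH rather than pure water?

1.04×10⁻¹⁸ M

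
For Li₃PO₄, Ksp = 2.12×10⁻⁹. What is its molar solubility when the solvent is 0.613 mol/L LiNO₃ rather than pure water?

9.20×10⁻⁹ M

Li₃PO₄(s) ⇌ 3 Li⁺(aq) + PO₄³⁻(aq)
With Li⁺ already at 0.613 mol/L and s small, take [Li⁺] ≈ 0.613 mol/L and [PO₄³⁻] = s.
Ksp = [Li⁺]^3[PO₄³⁻] = (0.613)^3s
s = 2.12×10⁻⁹ / (0.613)^3 = 9.20×10⁻⁹
s = 9.20×10⁻⁹ mol/L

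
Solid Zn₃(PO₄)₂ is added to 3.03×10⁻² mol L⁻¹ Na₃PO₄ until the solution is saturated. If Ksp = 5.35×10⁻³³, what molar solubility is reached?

6.00×10⁻¹¹ M

Zn₃(PO₄)₂(s) ⇌ 3 Zn²⁺(aq) + 2 PO₄³⁻(aq)
With PO₄³⁻ already at 3.03×10⁻² mol L⁻¹ and s small, take [PO₄³⁻] ≈ 3.03×10⁻² mol L⁻¹ and [Zn²⁺] = 3s.
Ksp = [Zn²⁺]^3[PO₄³⁻]^2 = (3s)^3(3.03×10⁻²)^2
(3s)^3 = 5.35×10⁻³³ / (3.03×10⁻²)^2 = 5.83×10⁻³⁰
s = 6.00×10⁻¹¹ mol L⁻¹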